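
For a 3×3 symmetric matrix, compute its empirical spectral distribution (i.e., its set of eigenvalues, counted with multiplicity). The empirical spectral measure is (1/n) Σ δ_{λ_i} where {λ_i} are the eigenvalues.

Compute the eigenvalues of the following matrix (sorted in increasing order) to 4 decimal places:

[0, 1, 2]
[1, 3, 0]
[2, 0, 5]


Since M is real symmetric, all three eigenvalues are real; they are the roots of det(λI − M) = λ³ − (tr M) λ² + s λ − det M, where s is the sum of the principal 2×2 minors.
tr M = 0 + 3 + 5 = 8.
s = (0·3 − 1²) + (0·5 − 2²) + (3·5 − 0²) = -1 + (-4) + 15 = 10.
det M (expand along row 1) = 0·15 − 1·5 + 2·(-6) = -17.
Characteristic polynomial: λ³ − 8λ² + 10λ + 17 = 0.
Substitute λ = y + (tr M)/3 = y + 2.666667 to remove the quadratic term: y³ + p·y + q = 0 with p = s − (tr M)²/3 = -11.333333 and q = −2(tr M)³/27 + (tr M)·s/3 − det M = 5.740741.
Three real roots ⇒ use the trigonometric (Viète) form: r = 2√(−p/3) = 3.887301, φ = arccos(3q/(p·r)) = arccos(-0.390916) = 1.972423 rad.
y_k = r·cos(φ/3 − 2πk/3) for k = 0, 1, 2 gives y = 3.076948, 0.518861, -3.595809.
λ_k = y_k + 2.666667 gives λ = 5.7436, 3.1855, -0.9291 (check: the sum is 8.0000 = tr M).

Eigenvalues sorted in increasing order: [-0.9291, 3.1855, 5.7436].


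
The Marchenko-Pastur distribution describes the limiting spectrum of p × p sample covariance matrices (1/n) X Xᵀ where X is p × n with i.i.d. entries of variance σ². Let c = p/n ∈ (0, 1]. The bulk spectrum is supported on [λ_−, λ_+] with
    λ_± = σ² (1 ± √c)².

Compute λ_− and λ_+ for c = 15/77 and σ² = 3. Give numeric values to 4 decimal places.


c = 15/77 = 0.194805; √c = 0.441367.
λ_− = σ² (1 − √c)² = 3 · (1 − 0.441367)² = 3 · (0.558633)² = 0.936211.
λ_+ = σ² (1 + √c)² = 3 · (1 + 0.441367)² = 3 · (1.441367)² = 6.232620.

Rounded to 4 decimal places: λ_− ≈ 0.9362, λ_+ ≈ 6.2326.


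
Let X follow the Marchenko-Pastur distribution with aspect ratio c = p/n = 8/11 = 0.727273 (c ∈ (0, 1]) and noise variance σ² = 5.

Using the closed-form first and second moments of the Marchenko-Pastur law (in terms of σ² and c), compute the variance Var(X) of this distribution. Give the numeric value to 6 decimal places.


Recall the MP moments m_1 = E[X] = σ² and m_2 = E[X²] = σ⁴ (1 + c).
m_1 = E[X] = σ² = 5, so m_1² = 25.
m_2 = E[X²] = σ⁴ (1 + c) = 25 · (1 + 0.727273) = 25 · 1.727273 = 43.181818.
(Note m_2 − m_1² simplifies to c · σ⁴ = 0.727273 · 25.)

Var(X) = m_2 − m_1² = 43.181818 − 25 = 18.181818.


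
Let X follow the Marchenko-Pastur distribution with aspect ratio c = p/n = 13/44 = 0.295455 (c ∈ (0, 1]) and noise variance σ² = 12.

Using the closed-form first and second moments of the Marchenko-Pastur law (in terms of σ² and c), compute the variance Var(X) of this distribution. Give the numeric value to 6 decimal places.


Recall the MP moments m_1 = E[X] = σ² and m_2 = E[X²] = σ⁴ (1 + c).
m_1 = E[X] = σ² = 12, so m_1² = 144.
m_2 = E[X²] = σ⁴ (1 + c) = 144 · (1 + 0.295455) = 144 · 1.295455 = 186.545455.
(Note m_2 − m_1² simplifies to c · σ⁴ = 0.295455 · 144.)

Var(X) = m_2 − m_1² = 186.545455 − 144 = 42.545455.


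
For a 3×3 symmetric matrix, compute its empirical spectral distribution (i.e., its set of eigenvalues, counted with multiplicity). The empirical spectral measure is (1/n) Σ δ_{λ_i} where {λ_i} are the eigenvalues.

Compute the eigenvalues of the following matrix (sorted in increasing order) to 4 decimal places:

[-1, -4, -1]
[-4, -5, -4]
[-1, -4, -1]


Since M is real symmetric, all three eigenvalues are real; they are the roots of det(λI − M) = λ³ − (tr M) λ² + s λ − det M, where s is the sum of the principal 2×2 minors.
tr M = -1 + (-5) + (-1) = -7.
s = ((-1)·(-5) − (-4)²) + ((-1)·(-1) − (-1)²) + ((-5)·(-1) − (-4)²) = -11 + 0 + (-11) = -22.
det M (expand along row 1) = (-1)·(-11) − (-4)·0 + (-1)·11 = 0.
Characteristic polynomial: λ³ + 7λ² − 22λ = 0.
Substitute λ = y + (tr M)/3 = y − 2.333333 to remove the quadratic term: y³ + p·y + q = 0 with p = s − (tr M)²/3 = -38.333333 and q = −2(tr M)³/27 + (tr M)·s/3 − det M = 76.740741.
Three real roots ⇒ use the trigonometric (Viète) form: r = 2√(−p/3) = 7.149204, φ = arccos(3q/(p·r)) = arccos(-0.840065) = 2.568200 rad.
y_k = r·cos(φ/3 − 2πk/3) for k = 0, 1, 2 gives y = 4.685683, 2.333333, -7.019017.
λ_k = y_k − 2.333333 gives λ = 2.3523, 0.0000, -9.3523 (check: the sum is -7.0000 = tr M).

Eigenvalues sorted in increasing order: [-9.3523, 0.0000, 2.3523].


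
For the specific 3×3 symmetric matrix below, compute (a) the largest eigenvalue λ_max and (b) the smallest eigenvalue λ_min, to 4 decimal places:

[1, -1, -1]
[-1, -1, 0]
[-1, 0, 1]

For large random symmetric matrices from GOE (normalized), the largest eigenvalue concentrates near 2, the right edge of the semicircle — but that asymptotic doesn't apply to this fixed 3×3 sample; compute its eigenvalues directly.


Since M is real symmetric, all three eigenvalues are real; they are the roots of det(λI − M) = λ³ − (tr M) λ² + s λ − det M, where s is the sum of the principal 2×2 minors.
tr M = 1 + (-1) + 1 = 1.
s = (1·(-1) − (-1)²) + (1·1 − (-1)²) + ((-1)·1 − 0²) = -2 + 0 + (-1) = -3.
det M (expand along row 1) = 1·(-1) − (-1)·(-1) + (-1)·(-1) = -1.
Characteristic polynomial: λ³ − λ² − 3λ + 1 = 0.
Substitute λ = y + (tr M)/3 = y + 0.333333 to remove the quadratic term: y³ + p·y + q = 0 with p = s − (tr M)²/3 = -3.333333 and q = −2(tr M)³/27 + (tr M)·s/3 − det M = -0.074074.
Three real roots ⇒ use the trigonometric (Viète) form: r = 2√(−p/3) = 2.108185, φ = arccos(3q/(p·r)) = arccos(0.031623) = 1.539168 rad.
y_k = r·cos(φ/3 − 2πk/3) for k = 0, 1, 2 gives y = 1.836753, -0.022226, -1.814528.
λ_k = y_k + 0.333333 gives λ = 2.1701, 0.3111, -1.4812 (check: the sum is 1.0000 = tr M).

Hence λ_max = 2.1701 and λ_min = -1.4812.


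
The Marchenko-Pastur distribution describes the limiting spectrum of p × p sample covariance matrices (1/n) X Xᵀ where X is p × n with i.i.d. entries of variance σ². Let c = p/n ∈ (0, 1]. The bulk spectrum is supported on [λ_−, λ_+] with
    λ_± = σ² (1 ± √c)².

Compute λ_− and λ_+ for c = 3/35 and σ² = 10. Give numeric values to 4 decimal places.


c = 3/35 = 0.085714; √c = 0.292770.
λ_− = σ² (1 − √c)² = 10 · (1 − 0.292770)² = 10 · (0.707230)² = 5.001742.
λ_+ = σ² (1 + √c)² = 10 · (1 + 0.292770)² = 10 · (1.292770)² = 16.712543.

Rounded to 4 decimal places: λ_− ≈ 5.0017, λ_+ ≈ 16.7125.


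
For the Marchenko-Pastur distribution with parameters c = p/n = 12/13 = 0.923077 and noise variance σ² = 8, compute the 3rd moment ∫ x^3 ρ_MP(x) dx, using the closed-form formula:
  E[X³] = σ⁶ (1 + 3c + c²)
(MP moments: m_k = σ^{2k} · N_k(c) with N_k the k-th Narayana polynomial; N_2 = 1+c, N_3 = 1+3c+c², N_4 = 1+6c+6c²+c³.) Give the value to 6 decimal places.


E[X³] = σ⁶ (1 + 3c + c²) (third MP moment). With σ² = 8 (so σ⁶ = 512) and c = 12/13 = 0.923077: E[X³] = 512 · (1 + 3·0.923077 + (0.923077)²) = 512 · 4.621302.

So E[X^3] = 2366.106509.


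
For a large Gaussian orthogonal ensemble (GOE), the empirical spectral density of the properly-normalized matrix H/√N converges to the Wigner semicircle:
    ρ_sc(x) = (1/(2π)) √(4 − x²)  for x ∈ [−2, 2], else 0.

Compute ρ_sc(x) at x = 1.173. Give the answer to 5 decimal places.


ρ_sc(x) = (1/(2π)) √(4 − x²). With x = 1.173:
  4 − x² = 4 − (1.173)² = 4 − 1.375929 = 2.624071.
  √(4 − x²) = 1.619898.
  1/(2π) = 0.159155.
  ρ_sc(1.173) = 0.159155 · 1.619898 = 0.257815.

Rounded to 5 decimal places: ρ_sc(1.173) ≈ 0.25781.


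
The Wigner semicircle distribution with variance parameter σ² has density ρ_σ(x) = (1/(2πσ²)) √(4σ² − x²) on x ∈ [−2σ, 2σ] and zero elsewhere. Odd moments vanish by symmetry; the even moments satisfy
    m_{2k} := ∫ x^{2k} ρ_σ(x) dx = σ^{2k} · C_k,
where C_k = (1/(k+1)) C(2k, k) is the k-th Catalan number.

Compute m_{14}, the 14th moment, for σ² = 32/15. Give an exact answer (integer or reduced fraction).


By the scaled semicircle moment identity, m_{2k} = σ^{2k} · C_k with k = 7.
C_7 = (1/(k+1)) · C(2k, k) = (1/8) · C(14, 7) = (1/8) · 3432 = 429.
σ^{2k} = (σ²)^k = (32/15)^7 = 34359738368/170859375.

Therefore m_{14} = σ^{14} · C_7 = (34359738368/170859375) · 429 = 4913442586624/56953125.


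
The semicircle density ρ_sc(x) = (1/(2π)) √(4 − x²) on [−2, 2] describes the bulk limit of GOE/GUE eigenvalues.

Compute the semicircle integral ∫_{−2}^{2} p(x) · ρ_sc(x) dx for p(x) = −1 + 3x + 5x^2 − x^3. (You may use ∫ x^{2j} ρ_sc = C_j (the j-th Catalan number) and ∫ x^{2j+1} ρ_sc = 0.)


Write p(x) = Σ a_i x^i, split into monomials and integrate each against ρ_sc separately.
Using ∫ x^{2j} ρ_sc = C_j = (1/(j+1)) C(2j, j) (Catalan numbers) and ∫ x^{2j+1} ρ_sc = 0 (odd monomials vanish by symmetry):
  i = 0 (even): a_0 · C_{0} = -1 · 1 = -1
  i = 1 (odd): ∫ x^1 ρ_sc = 0 (vanishes)
  i = 2 (even): a_2 · C_{1} = 5 · 1 = 5
  i = 3 (odd): ∫ x^3 ρ_sc = 0 (vanishes)

Summing the contributions: ∫_{−2}^{2} p(x) ρ_sc(x) dx = (-1) + 5 = 4.


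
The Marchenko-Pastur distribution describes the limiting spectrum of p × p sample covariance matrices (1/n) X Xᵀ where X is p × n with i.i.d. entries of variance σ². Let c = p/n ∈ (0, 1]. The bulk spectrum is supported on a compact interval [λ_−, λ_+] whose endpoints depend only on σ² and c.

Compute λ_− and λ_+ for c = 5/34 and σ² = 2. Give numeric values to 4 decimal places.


c = 5/34 = 0.147059; √c = 0.383482.
λ_− = σ² (1 − √c)² = 2 · (1 − 0.383482)² = 2 · (0.616518)² = 0.760188.
λ_+ = σ² (1 + √c)² = 2 · (1 + 0.383482)² = 2 · (1.383482)² = 3.828048.

Rounded to 4 decimal places: λ_− ≈ 0.7602, λ_+ ≈ 3.8280.


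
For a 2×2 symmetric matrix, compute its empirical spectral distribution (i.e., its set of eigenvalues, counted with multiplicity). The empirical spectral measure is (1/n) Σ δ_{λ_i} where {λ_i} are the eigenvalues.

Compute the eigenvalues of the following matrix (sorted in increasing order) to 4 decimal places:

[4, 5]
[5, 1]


Since M is real symmetric, both eigenvalues are real; they are the roots of det(λI − M) = λ² − (tr M) λ + det M.
tr M = 4 + 1 = 5.
det M = 4·1 − 5² = 4 − 25 = -21.
Characteristic polynomial: λ² − 5λ − 21 = 0.
Discriminant Δ = (tr M)² − 4·det M = 25 − (-84) = 109; √Δ = 10.440307.
λ = (tr M ± √Δ)/2 = (5 ± 10.440307)/2, giving (tr M − √Δ)/2 = -2.7202 and (tr M + √Δ)/2 = 7.7202.

Eigenvalues sorted in increasing order: [-2.7202, 7.7202].


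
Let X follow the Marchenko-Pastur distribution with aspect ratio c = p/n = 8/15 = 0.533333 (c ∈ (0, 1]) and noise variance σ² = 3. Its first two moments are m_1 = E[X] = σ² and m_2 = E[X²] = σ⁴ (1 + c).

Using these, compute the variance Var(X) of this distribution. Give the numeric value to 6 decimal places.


m_1 = E[X] = σ² = 3, so m_1² = 9.
m_2 = E[X²] = σ⁴ (1 + c) = 9 · (1 + 0.533333) = 9 · 1.533333 = 13.800000.
(Note m_2 − m_1² simplifies to c · σ⁴ = 0.533333 · 9.)

Var(X) = m_2 − m_1² = 13.800000 − 9 = 4.800000.


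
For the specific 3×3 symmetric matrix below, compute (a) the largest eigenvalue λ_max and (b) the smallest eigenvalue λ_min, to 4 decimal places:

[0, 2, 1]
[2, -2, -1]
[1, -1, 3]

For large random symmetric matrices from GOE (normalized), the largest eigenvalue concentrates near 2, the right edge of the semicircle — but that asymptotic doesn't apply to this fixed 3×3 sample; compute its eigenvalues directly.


Since M is real symmetric, all three eigenvalues are real; they are the roots of det(λI − M) = λ³ − (tr M) λ² + s λ − det M, where s is the sum of the principal 2×2 minors.
tr M = 0 + (-2) + 3 = 1.
s = (0·(-2) − 2²) + (0·3 − 1²) + ((-2)·3 − (-1)²) = -4 + (-1) + (-7) = -12.
det M (expand along row 1) = 0·(-7) − 2·7 + 1·0 = -14.
Characteristic polynomial: λ³ − λ² − 12λ + 14 = 0.
Substitute λ = y + (tr M)/3 = y + 0.333333 to remove the quadratic term: y³ + p·y + q = 0 with p = s − (tr M)²/3 = -12.333333 and q = −2(tr M)³/27 + (tr M)·s/3 − det M = 9.925926.
Three real roots ⇒ use the trigonometric (Viète) form: r = 2√(−p/3) = 4.055175, φ = arccos(3q/(p·r)) = arccos(-0.595391) = 2.208548 rad.
y_k = r·cos(φ/3 − 2πk/3) for k = 0, 1, 2 gives y = 3.005035, 0.855587, -3.860622.
λ_k = y_k + 0.333333 gives λ = 3.3384, 1.1889, -3.5273 (check: the sum is 1.0000 = tr M).

Hence λ_max = 3.3384 and λ_min = -3.5273.


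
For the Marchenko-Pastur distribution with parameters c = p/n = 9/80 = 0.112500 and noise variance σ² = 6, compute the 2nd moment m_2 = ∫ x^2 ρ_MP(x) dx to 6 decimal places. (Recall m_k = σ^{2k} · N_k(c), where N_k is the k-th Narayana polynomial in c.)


E[X²] = σ⁴ (1 + c) (second MP moment). With σ² = 6 (so σ⁴ = 36) and c = 9/80 = 0.112500: E[X²] = 36 · (1 + 0.112500) = 36 · 1.112500.

So E[X^2] = 40.050000.


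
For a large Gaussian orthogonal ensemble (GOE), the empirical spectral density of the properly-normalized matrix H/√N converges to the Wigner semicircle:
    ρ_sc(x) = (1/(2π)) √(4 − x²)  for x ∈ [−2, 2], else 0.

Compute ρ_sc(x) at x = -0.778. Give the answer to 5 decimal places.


ρ_sc(x) = (1/(2π)) √(4 − x²). With x = -0.778:
  4 − x² = 4 − (-0.778)² = 4 − 0.605284 = 3.394716.
  √(4 − x²) = 1.842476.
  1/(2π) = 0.159155.
  ρ_sc(-0.778) = 0.159155 · 1.842476 = 0.293239.

Rounded to 5 decimal places: ρ_sc(-0.778) ≈ 0.29324.


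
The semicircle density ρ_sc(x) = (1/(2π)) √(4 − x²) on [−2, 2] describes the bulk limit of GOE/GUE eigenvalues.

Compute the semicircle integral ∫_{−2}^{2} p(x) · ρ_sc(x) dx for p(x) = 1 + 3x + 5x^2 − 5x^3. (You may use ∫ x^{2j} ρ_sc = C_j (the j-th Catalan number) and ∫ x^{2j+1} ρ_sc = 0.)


Write p(x) = Σ a_i x^i, split into monomials and integrate each against ρ_sc separately.
Using ∫ x^{2j} ρ_sc = C_j = (1/(j+1)) C(2j, j) (Catalan numbers) and ∫ x^{2j+1} ρ_sc = 0 (odd monomials vanish by symmetry):
  i = 0 (even): a_0 · C_{0} = 1 · 1 = 1
  i = 1 (odd): ∫ x^1 ρ_sc = 0 (vanishes)
  i = 2 (even): a_2 · C_{1} = 5 · 1 = 5
  i = 3 (odd): ∫ x^3 ρ_sc = 0 (vanishes)

Summing the contributions: ∫_{−2}^{2} p(x) ρ_sc(x) dx = 1 + 5 = 6.


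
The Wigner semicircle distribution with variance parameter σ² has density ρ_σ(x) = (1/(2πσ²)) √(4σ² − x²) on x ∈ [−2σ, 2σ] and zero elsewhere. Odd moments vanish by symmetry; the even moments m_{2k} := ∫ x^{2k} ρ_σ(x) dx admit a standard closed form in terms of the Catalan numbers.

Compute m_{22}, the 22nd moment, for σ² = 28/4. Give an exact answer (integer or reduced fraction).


By the scaled semicircle moment identity, m_{2k} = σ^{2k} · C_k with k = 11.
C_11 = (1/(k+1)) · C(2k, k) = (1/12) · C(22, 11) = (1/12) · 705432 = 58786.
σ^{2k} = (σ²)^k = (28/4)^11 = 1977326743.

Therefore m_{22} = σ^{22} · C_11 = 1977326743 · 58786 = 116239129913998.


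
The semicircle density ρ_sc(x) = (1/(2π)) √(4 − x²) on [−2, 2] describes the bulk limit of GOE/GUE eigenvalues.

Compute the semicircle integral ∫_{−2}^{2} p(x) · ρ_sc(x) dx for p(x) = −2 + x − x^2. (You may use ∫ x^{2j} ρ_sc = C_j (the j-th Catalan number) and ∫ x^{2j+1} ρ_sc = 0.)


Write p(x) = Σ a_i x^i, split into monomials and integrate each against ρ_sc separately.
Using ∫ x^{2j} ρ_sc = C_j = (1/(j+1)) C(2j, j) (Catalan numbers) and ∫ x^{2j+1} ρ_sc = 0 (odd monomials vanish by symmetry):
  i = 0 (even): a_0 · C_{0} = -2 · 1 = -2
  i = 1 (odd): ∫ x^1 ρ_sc = 0 (vanishes)
  i = 2 (even): a_2 · C_{1} = -1 · 1 = -1

Summing the contributions: ∫_{−2}^{2} p(x) ρ_sc(x) dx = (-2) + (-1) = -3.


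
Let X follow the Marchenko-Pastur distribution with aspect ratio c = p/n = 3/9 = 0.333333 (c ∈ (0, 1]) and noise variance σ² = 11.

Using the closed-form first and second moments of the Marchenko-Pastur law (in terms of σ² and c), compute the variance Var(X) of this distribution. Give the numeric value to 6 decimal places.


Recall the MP moments m_1 = E[X] = σ² and m_2 = E[X²] = σ⁴ (1 + c).
m_1 = E[X] = σ² = 11, so m_1² = 121.
m_2 = E[X²] = σ⁴ (1 + c) = 121 · (1 + 0.333333) = 121 · 1.333333 = 161.333333.
(Note m_2 − m_1² simplifies to c · σ⁴ = 0.333333 · 121.)

Var(X) = m_2 − m_1² = 161.333333 − 121 = 40.333333.


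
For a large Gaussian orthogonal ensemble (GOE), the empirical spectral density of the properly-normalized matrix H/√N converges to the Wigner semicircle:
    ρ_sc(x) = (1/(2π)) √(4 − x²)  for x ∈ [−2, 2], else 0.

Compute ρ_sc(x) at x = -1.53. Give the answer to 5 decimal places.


ρ_sc(x) = (1/(2π)) √(4 − x²). With x = -1.53:
  4 − x² = 4 − (-1.53)² = 4 − 2.340900 = 1.659100.
  √(4 − x²) = 1.288061.
  1/(2π) = 0.159155.
  ρ_sc(-1.53) = 0.159155 · 1.288061 = 0.205001.

Rounded to 5 decimal places: ρ_sc(-1.53) ≈ 0.20500.


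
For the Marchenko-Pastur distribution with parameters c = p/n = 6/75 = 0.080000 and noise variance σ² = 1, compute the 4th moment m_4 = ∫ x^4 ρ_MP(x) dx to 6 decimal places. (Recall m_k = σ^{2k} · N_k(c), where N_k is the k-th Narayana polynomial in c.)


E[X⁴] = σ⁸ (1 + 6c + 6c² + c³) (fourth MP moment). With σ² = 1 (so σ⁸ = 1) and c = 6/75 = 0.080000: E[X⁴] = 1 · (1 + 6·0.080000 + 6·(0.080000)² + (0.080000)³) = 1 · 1.518912.

So E[X^4] = 1.518912.


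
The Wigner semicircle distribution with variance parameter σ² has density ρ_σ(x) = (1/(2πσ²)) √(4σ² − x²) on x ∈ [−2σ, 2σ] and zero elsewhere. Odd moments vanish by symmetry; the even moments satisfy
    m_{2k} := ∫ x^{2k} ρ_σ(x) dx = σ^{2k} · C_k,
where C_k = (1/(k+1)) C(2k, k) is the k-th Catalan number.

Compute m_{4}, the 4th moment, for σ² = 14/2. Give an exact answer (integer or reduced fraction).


By the scaled semicircle moment identity, m_{2k} = σ^{2k} · C_k with k = 2.
C_2 = (1/(k+1)) · C(2k, k) = (1/3) · C(4, 2) = (1/3) · 6 = 2.
σ^{2k} = (σ²)^k = (14/2)^2 = 49.

Therefore m_{4} = σ^{4} · C_2 = 49 · 2 = 98.


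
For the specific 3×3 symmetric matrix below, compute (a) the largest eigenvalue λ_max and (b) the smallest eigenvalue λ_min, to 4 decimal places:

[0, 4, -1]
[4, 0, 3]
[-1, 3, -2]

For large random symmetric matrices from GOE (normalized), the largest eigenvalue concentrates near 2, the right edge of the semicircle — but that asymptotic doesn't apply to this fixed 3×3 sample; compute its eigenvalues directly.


Since M is real symmetric, all three eigenvalues are real; they are the roots of det(λI − M) = λ³ − (tr M) λ² + s λ − det M, where s is the sum of the principal 2×2 minors.
tr M = 0 + 0 + (-2) = -2.
s = (0·0 − 4²) + (0·(-2) − (-1)²) + (0·(-2) − 3²) = -16 + (-1) + (-9) = -26.
det M (expand along row 1) = 0·(-9) − 4·(-5) + (-1)·12 = 8.
Characteristic polynomial: λ³ + 2λ² − 26λ − 8 = 0.
Substitute λ = y + (tr M)/3 = y − 0.666667 to remove the quadratic term: y³ + p·y + q = 0 with p = s − (tr M)²/3 = -27.333333 and q = −2(tr M)³/27 + (tr M)·s/3 − det M = 9.925926.
Three real roots ⇒ use the trigonometric (Viète) form: r = 2√(−p/3) = 6.036923, φ = arccos(3q/(p·r)) = arccos(-0.180461) = 1.752252 rad.
y_k = r·cos(φ/3 − 2πk/3) for k = 0, 1, 2 gives y = 5.036108, 0.364922, -5.401029.
λ_k = y_k − 0.666667 gives λ = 4.3694, -0.3017, -6.0677 (check: the sum is -2.0000 = tr M).

Hence λ_max = 4.3694 and λ_min = -6.0677.


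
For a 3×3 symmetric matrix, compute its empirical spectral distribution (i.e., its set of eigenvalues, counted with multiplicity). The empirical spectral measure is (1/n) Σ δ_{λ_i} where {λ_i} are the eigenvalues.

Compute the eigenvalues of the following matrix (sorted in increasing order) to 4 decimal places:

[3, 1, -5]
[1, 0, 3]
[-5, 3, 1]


Since M is real symmetric, all three eigenvalues are real; they are the roots of det(λI − M) = λ³ − (tr M) λ² + s λ − det M, where s is the sum of the principal 2×2 minors.
tr M = 3 + 0 + 1 = 4.
s = (3·0 − 1²) + (3·1 − (-5)²) + (0·1 − 3²) = -1 + (-22) + (-9) = -32.
det M (expand along row 1) = 3·(-9) − 1·16 + (-5)·3 = -58.
Characteristic polynomial: λ³ − 4λ² − 32λ + 58 = 0.
Substitute λ = y + (tr M)/3 = y + 1.333333 to remove the quadratic term: y³ + p·y + q = 0 with p = s − (tr M)²/3 = -37.333333 and q = −2(tr M)³/27 + (tr M)·s/3 − det M = 10.592593.
Three real roots ⇒ use the trigonometric (Viète) form: r = 2√(−p/3) = 7.055337, φ = arccos(3q/(p·r)) = arccos(-0.120645) = 1.691736 rad.
y_k = r·cos(φ/3 − 2πk/3) for k = 0, 1, 2 gives y = 5.962964, 0.284346, -6.247310.
λ_k = y_k + 1.333333 gives λ = 7.2963, 1.6177, -4.9140 (check: the sum is 4.0000 = tr M).

Eigenvalues sorted in increasing order: [-4.9140, 1.6177, 7.2963].


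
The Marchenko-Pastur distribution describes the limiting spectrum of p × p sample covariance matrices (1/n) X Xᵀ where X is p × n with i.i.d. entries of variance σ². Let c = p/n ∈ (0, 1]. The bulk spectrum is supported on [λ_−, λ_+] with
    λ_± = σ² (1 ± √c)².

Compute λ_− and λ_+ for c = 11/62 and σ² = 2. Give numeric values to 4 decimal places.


c = 11/62 = 0.177419; √c = 0.421212.
λ_− = σ² (1 − √c)² = 2 · (1 − 0.421212)² = 2 · (0.578788)² = 0.669992.
λ_+ = σ² (1 + √c)² = 2 · (1 + 0.421212)² = 2 · (1.421212)² = 4.039686.

Rounded to 4 decimal places: λ_− ≈ 0.6700, λ_+ ≈ 4.0397.


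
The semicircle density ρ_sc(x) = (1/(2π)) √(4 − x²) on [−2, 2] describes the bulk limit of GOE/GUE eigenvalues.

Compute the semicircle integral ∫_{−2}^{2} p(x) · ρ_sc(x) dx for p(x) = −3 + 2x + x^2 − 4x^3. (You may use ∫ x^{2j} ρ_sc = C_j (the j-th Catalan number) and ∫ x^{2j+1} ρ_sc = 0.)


Write p(x) = Σ a_i x^i, split into monomials and integrate each against ρ_sc separately.
Using ∫ x^{2j} ρ_sc = C_j = (1/(j+1)) C(2j, j) (Catalan numbers) and ∫ x^{2j+1} ρ_sc = 0 (odd monomials vanish by symmetry):
  i = 0 (even): a_0 · C_{0} = -3 · 1 = -3
  i = 1 (odd): ∫ x^1 ρ_sc = 0 (vanishes)
  i = 2 (even): a_2 · C_{1} = 1 · 1 = 1
  i = 3 (odd): ∫ x^3 ρ_sc = 0 (vanishes)

Summing the contributions: ∫_{−2}^{2} p(x) ρ_sc(x) dx = (-3) + 1 = -2.


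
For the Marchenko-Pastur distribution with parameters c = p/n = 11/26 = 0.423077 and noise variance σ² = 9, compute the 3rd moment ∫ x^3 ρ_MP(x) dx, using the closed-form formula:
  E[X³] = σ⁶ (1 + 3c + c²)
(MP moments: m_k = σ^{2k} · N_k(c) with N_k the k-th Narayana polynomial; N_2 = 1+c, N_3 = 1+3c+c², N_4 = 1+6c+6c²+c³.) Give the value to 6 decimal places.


E[X³] = σ⁶ (1 + 3c + c²) (third MP moment). With σ² = 9 (so σ⁶ = 729) and c = 11/26 = 0.423077: E[X³] = 729 · (1 + 3·0.423077 + (0.423077)²) = 729 · 2.448225.

So E[X^3] = 1784.755917.


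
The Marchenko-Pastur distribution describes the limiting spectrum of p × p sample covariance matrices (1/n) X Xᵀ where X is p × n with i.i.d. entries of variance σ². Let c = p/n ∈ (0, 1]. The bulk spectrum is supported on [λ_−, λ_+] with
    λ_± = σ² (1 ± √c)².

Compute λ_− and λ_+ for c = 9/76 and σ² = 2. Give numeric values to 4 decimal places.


c = 9/76 = 0.118421; √c = 0.344124.
λ_− = σ² (1 − √c)² = 2 · (1 − 0.344124)² = 2 · (0.655876)² = 0.860348.
λ_+ = σ² (1 + √c)² = 2 · (1 + 0.344124)² = 2 · (1.344124)² = 3.613337.

Rounded to 4 decimal places: λ_− ≈ 0.8603, λ_+ ≈ 3.6133.


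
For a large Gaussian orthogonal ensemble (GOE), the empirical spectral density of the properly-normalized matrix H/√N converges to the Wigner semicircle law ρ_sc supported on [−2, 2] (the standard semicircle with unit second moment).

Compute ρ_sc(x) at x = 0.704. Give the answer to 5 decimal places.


ρ_sc(x) = (1/(2π)) √(4 − x²). With x = 0.704:
  4 − x² = 4 − (0.704)² = 4 − 0.495616 = 3.504384.
  √(4 − x²) = 1.872000.
  1/(2π) = 0.159155.
  ρ_sc(0.704) = 0.159155 · 1.872000 = 0.297938.

Rounded to 5 decimal places: ρ_sc(0.704) ≈ 0.29794.


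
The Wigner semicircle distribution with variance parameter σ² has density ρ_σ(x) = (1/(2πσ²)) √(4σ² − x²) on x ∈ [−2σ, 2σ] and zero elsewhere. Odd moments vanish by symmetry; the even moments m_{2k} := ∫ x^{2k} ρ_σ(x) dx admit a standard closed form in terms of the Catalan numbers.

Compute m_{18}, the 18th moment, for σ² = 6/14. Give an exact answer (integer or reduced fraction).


By the scaled semicircle moment identity, m_{2k} = σ^{2k} · C_k with k = 9.
C_9 = (1/(k+1)) · C(2k, k) = (1/10) · C(18, 9) = (1/10) · 48620 = 4862.
σ^{2k} = (σ²)^k = (6/14)^9 = 19683/40353607.

Therefore m_{18} = σ^{18} · C_9 = (19683/40353607) · 4862 = 95698746/40353607.


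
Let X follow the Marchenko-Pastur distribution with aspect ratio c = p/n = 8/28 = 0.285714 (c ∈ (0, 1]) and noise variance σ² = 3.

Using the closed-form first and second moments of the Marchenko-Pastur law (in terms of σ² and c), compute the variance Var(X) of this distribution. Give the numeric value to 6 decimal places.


Recall the MP moments m_1 = E[X] = σ² and m_2 = E[X²] = σ⁴ (1 + c).
m_1 = E[X] = σ² = 3, so m_1² = 9.
m_2 = E[X²] = σ⁴ (1 + c) = 9 · (1 + 0.285714) = 9 · 1.285714 = 11.571429.
(Note m_2 − m_1² simplifies to c · σ⁴ = 0.285714 · 9.)

Var(X) = m_2 − m_1² = 11.571429 − 9 = 2.571429.


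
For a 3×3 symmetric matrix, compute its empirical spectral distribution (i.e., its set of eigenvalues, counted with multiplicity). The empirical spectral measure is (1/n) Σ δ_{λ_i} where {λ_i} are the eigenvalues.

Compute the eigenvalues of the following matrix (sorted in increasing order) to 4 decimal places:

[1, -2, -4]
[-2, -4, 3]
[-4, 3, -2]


Since M is real symmetric, all three eigenvalues are real; they are the roots of det(λI − M) = λ³ − (tr M) λ² + s λ − det M, where s is the sum of the principal 2×2 minors.
tr M = 1 + (-4) + (-2) = -5.
s = (1·(-4) − (-2)²) + (1·(-2) − (-4)²) + ((-4)·(-2) − 3²) = -8 + (-18) + (-1) = -27.
det M (expand along row 1) = 1·(-1) − (-2)·16 + (-4)·(-22) = 119.
Characteristic polynomial: λ³ + 5λ² − 27λ − 119 = 0.
Substitute λ = y + (tr M)/3 = y − 1.666667 to remove the quadratic term: y³ + p·y + q = 0 with p = s − (tr M)²/3 = -35.333333 and q = −2(tr M)³/27 + (tr M)·s/3 − det M = -64.740741.
Three real roots ⇒ use the trigonometric (Viète) form: r = 2√(−p/3) = 6.863753, φ = arccos(3q/(p·r)) = arccos(0.800853) = 0.642079 rad.
y_k = r·cos(φ/3 − 2πk/3) for k = 0, 1, 2 gives y = 6.707148, -2.091053, -4.616095.
λ_k = y_k − 1.666667 gives λ = 5.0405, -3.7577, -6.2828 (check: the sum is -5.0000 = tr M).

Eigenvalues sorted in increasing order: [-6.2828, -3.7577, 5.0405].


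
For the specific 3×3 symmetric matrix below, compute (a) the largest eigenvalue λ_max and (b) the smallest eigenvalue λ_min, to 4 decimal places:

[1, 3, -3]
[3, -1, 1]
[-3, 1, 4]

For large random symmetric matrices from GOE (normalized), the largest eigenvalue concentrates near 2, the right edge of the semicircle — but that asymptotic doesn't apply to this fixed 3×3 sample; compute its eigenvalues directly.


Since M is real symmetric, all three eigenvalues are real; they are the roots of det(λI − M) = λ³ − (tr M) λ² + s λ − det M, where s is the sum of the principal 2×2 minors.
tr M = 1 + (-1) + 4 = 4.
s = (1·(-1) − 3²) + (1·4 − (-3)²) + ((-1)·4 − 1²) = -10 + (-5) + (-5) = -20.
det M (expand along row 1) = 1·(-5) − 3·15 + (-3)·0 = -50.
Characteristic polynomial: λ³ − 4λ² − 20λ + 50 = 0.
Substitute λ = y + (tr M)/3 = y + 1.333333 to remove the quadratic term: y³ + p·y + q = 0 with p = s − (tr M)²/3 = -25.333333 and q = −2(tr M)³/27 + (tr M)·s/3 − det M = 18.592593.
Three real roots ⇒ use the trigonometric (Viète) form: r = 2√(−p/3) = 5.811865, φ = arccos(3q/(p·r)) = arccos(-0.378838) = 1.959337 rad.
y_k = r·cos(φ/3 − 2πk/3) for k = 0, 1, 2 gives y = 4.615763, 0.750612, -5.366375.
λ_k = y_k + 1.333333 gives λ = 5.9491, 2.0839, -4.0330 (check: the sum is 4.0000 = tr M).

Hence λ_max = 5.9491 and λ_min = -4.0330.


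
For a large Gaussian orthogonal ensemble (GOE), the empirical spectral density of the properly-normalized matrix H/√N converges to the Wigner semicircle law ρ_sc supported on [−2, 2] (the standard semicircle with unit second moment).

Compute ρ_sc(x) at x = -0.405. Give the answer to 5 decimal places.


ρ_sc(x) = (1/(2π)) √(4 − x²). With x = -0.405:
  4 − x² = 4 − (-0.405)² = 4 − 0.164025 = 3.835975.
  √(4 − x²) = 1.958565.
  1/(2π) = 0.159155.
  ρ_sc(-0.405) = 0.159155 · 1.958565 = 0.311715.

Rounded to 5 decimal places: ρ_sc(-0.405) ≈ 0.31172.


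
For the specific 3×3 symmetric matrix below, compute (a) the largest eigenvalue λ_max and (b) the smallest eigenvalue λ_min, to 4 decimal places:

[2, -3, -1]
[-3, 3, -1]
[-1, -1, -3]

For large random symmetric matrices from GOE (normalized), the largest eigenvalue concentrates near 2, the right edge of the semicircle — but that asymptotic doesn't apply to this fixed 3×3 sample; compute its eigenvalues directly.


Since M is real symmetric, all three eigenvalues are real; they are the roots of det(λI − M) = λ³ − (tr M) λ² + s λ − det M, where s is the sum of the principal 2×2 minors.
tr M = 2 + 3 + (-3) = 2.
s = (2·3 − (-3)²) + (2·(-3) − (-1)²) + (3·(-3) − (-1)²) = -3 + (-7) + (-10) = -20.
det M (expand along row 1) = 2·(-10) − (-3)·8 + (-1)·6 = -2.
Characteristic polynomial: λ³ − 2λ² − 20λ + 2 = 0.
Substitute λ = y + (tr M)/3 = y + 0.666667 to remove the quadratic term: y³ + p·y + q = 0 with p = s − (tr M)²/3 = -21.333333 and q = −2(tr M)³/27 + (tr M)·s/3 − det M = -11.925926.
Three real roots ⇒ use the trigonometric (Viète) form: r = 2√(−p/3) = 5.333333, φ = arccos(3q/(p·r)) = arccos(0.314453) = 1.250916 rad.
y_k = r·cos(φ/3 − 2πk/3) for k = 0, 1, 2 gives y = 4.876371, -0.567599, -4.308771.
λ_k = y_k + 0.666667 gives λ = 5.5430, 0.0991, -3.6421 (check: the sum is 2.0000 = tr M).

Hence λ_max = 5.5430 and λ_min = -3.6421.


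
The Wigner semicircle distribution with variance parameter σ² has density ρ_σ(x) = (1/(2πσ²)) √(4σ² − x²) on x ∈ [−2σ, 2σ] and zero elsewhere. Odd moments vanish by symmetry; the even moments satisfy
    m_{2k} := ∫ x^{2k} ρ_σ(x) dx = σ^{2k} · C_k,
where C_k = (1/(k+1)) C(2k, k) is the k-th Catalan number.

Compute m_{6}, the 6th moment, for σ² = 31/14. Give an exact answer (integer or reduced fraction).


By the scaled semicircle moment identity, m_{2k} = σ^{2k} · C_k with k = 3.
C_3 = (1/(k+1)) · C(2k, k) = (1/4) · C(6, 3) = (1/4) · 20 = 5.
σ^{2k} = (σ²)^k = (31/14)^3 = 29791/2744.

Therefore m_{6} = σ^{6} · C_3 = (29791/2744) · 5 = 148955/2744.


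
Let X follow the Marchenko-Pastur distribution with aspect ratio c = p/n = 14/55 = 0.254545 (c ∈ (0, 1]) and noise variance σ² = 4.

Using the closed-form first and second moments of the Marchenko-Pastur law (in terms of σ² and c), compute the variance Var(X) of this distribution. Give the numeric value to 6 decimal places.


Recall the MP moments m_1 = E[X] = σ² and m_2 = E[X²] = σ⁴ (1 + c).
m_1 = E[X] = σ² = 4, so m_1² = 16.
m_2 = E[X²] = σ⁴ (1 + c) = 16 · (1 + 0.254545) = 16 · 1.254545 = 20.072727.
(Note m_2 − m_1² simplifies to c · σ⁴ = 0.254545 · 16.)

Var(X) = m_2 − m_1² = 20.072727 − 16 = 4.072727.


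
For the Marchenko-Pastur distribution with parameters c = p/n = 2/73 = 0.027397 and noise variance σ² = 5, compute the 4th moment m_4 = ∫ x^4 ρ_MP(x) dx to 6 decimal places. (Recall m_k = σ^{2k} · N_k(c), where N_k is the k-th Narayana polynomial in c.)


E[X⁴] = σ⁸ (1 + 6c + 6c² + c³) (fourth MP moment). With σ² = 5 (so σ⁸ = 625) and c = 2/73 = 0.027397: E[X⁴] = 625 · (1 + 6·0.027397 + 6·(0.027397)² + (0.027397)³) = 625 · 1.168908.

So E[X^4] = 730.567366.


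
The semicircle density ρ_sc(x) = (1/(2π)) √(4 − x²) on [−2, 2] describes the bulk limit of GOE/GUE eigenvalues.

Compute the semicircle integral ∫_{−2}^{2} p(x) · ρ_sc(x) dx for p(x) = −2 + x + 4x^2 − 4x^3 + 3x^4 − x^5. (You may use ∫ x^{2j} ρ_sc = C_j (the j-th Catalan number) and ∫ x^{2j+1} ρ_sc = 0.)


Write p(x) = Σ a_i x^i, split into monomials and integrate each against ρ_sc separately.
Using ∫ x^{2j} ρ_sc = C_j = (1/(j+1)) C(2j, j) (Catalan numbers) and ∫ x^{2j+1} ρ_sc = 0 (odd monomials vanish by symmetry):
  i = 0 (even): a_0 · C_{0} = -2 · 1 = -2
  i = 1 (odd): ∫ x^1 ρ_sc = 0 (vanishes)
  i = 2 (even): a_2 · C_{1} = 4 · 1 = 4
  i = 3 (odd): ∫ x^3 ρ_sc = 0 (vanishes)
  i = 4 (even): a_4 · C_{2} = 3 · 2 = 6
  i = 5 (odd): ∫ x^5 ρ_sc = 0 (vanishes)

Summing the contributions: ∫_{−2}^{2} p(x) ρ_sc(x) dx = (-2) + 4 + 6 = 8.


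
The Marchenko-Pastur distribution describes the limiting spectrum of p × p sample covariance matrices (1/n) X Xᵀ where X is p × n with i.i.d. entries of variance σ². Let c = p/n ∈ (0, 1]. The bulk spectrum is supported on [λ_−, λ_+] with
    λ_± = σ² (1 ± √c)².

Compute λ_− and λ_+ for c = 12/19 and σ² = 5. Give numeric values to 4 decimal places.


c = 12/19 = 0.631579; √c = 0.794719.
λ_− = σ² (1 − √c)² = 5 · (1 − 0.794719)² = 5 · (0.205281)² = 0.210701.
λ_+ = σ² (1 + √c)² = 5 · (1 + 0.794719)² = 5 · (1.794719)² = 16.105089.

Rounded to 4 decimal places: λ_− ≈ 0.2107, λ_+ ≈ 16.1051.


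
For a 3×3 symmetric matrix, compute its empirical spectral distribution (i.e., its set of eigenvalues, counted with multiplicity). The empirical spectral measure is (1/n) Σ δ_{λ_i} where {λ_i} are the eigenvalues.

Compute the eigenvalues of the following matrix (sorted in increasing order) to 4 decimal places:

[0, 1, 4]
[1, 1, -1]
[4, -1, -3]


Since M is real symmetric, all three eigenvalues are real; they are the roots of det(λI − M) = λ³ − (tr M) λ² + s λ − det M, where s is the sum of the principal 2×2 minors.
tr M = 0 + 1 + (-3) = -2.
s = (0·1 − 1²) + (0·(-3) − 4²) + (1·(-3) − (-1)²) = -1 + (-16) + (-4) = -21.
det M (expand along row 1) = 0·(-4) − 1·1 + 4·(-5) = -21.
Characteristic polynomial: λ³ + 2λ² − 21λ + 21 = 0.
Substitute λ = y + (tr M)/3 = y − 0.666667 to remove the quadratic term: y³ + p·y + q = 0 with p = s − (tr M)²/3 = -22.333333 and q = −2(tr M)³/27 + (tr M)·s/3 − det M = 35.592593.
Three real roots ⇒ use the trigonometric (Viète) form: r = 2√(−p/3) = 5.456902, φ = arccos(3q/(p·r)) = arccos(-0.876155) = 2.638624 rad.
y_k = r·cos(φ/3 − 2πk/3) for k = 0, 1, 2 gives y = 3.478800, 1.901589, -5.380388.
λ_k = y_k − 0.666667 gives λ = 2.8121, 1.2349, -6.0471 (check: the sum is -2.0000 = tr M).

Eigenvalues sorted in increasing order: [-6.0471, 1.2349, 2.8121].


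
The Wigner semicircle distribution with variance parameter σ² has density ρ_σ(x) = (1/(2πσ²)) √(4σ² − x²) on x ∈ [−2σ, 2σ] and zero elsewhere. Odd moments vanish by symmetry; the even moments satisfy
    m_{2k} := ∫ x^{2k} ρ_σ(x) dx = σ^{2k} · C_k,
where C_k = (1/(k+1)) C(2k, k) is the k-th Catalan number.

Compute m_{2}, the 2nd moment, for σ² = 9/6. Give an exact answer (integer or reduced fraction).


By the scaled semicircle moment identity, m_{2k} = σ^{2k} · C_k with k = 1.
C_1 = (1/(k+1)) · C(2k, k) = (1/2) · C(2, 1) = (1/2) · 2 = 1.
σ^{2k} = (σ²)^k = (9/6)^1 = 3/2.

Therefore m_{2} = σ^{2} · C_1 = (3/2) · 1 = 3/2.


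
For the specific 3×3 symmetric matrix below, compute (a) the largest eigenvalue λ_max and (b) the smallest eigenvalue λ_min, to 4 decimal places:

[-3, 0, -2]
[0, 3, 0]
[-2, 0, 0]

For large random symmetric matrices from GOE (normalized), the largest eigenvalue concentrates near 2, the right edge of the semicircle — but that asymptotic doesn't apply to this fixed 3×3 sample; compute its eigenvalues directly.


Since M is real symmetric, all three eigenvalues are real; they are the roots of det(λI − M) = λ³ − (tr M) λ² + s λ − det M, where s is the sum of the principal 2×2 minors.
tr M = -3 + 3 + 0 = 0.
s = ((-3)·3 − 0²) + ((-3)·0 − (-2)²) + (3·0 − 0²) = -9 + (-4) + 0 = -13.
det M (expand along row 1) = (-3)·0 − 0·0 + (-2)·6 = -12.
Characteristic polynomial: λ³ − 13λ + 12 = 0.
Substitute λ = y + (tr M)/3 = y + 0.000000 to remove the quadratic term: y³ + p·y + q = 0 with p = s − (tr M)²/3 = -13.000000 and q = −2(tr M)³/27 + (tr M)·s/3 − det M = 12.000000.
Three real roots ⇒ use the trigonometric (Viète) form: r = 2√(−p/3) = 4.163332, φ = arccos(3q/(p·r)) = arccos(-0.665148) = 2.298488 rad.
y_k = r·cos(φ/3 − 2πk/3) for k = 0, 1, 2 gives y = 3.000000, 1.000000, -4.000000.
λ_k = y_k + 0.000000 gives λ = 3.0000, 1.0000, -4.0000 (check: the sum is 0.0000 = tr M).

Hence λ_max = 3.0000 and λ_min = -4.0000.


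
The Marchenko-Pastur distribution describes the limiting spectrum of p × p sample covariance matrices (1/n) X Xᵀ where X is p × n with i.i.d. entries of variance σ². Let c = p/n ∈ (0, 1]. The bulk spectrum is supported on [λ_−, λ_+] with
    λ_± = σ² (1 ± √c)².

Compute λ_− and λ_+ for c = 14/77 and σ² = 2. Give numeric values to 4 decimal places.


c = 14/77 = 0.181818; √c = 0.426401.
λ_− = σ² (1 − √c)² = 2 · (1 − 0.426401)² = 2 · (0.573599)² = 0.658031.
λ_+ = σ² (1 + √c)² = 2 · (1 + 0.426401)² = 2 · (1.426401)² = 4.069242.

Rounded to 4 decimal places: λ_− ≈ 0.6580, λ_+ ≈ 4.0692.


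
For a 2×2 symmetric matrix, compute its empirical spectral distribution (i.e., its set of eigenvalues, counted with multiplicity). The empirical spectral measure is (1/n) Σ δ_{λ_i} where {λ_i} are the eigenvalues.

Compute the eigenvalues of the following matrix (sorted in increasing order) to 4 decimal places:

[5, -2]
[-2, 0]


Since M is real symmetric, both eigenvalues are real; they are the roots of det(λI − M) = λ² − (tr M) λ + det M.
tr M = 5 + 0 = 5.
det M = 5·0 − (-2)² = 0 − 4 = -4.
Characteristic polynomial: λ² − 5λ − 4 = 0.
Discriminant Δ = (tr M)² − 4·det M = 25 − (-16) = 41; √Δ = 6.403124.
λ = (tr M ± √Δ)/2 = (5 ± 6.403124)/2, giving (tr M − √Δ)/2 = -0.7016 and (tr M + √Δ)/2 = 5.7016.

Eigenvalues sorted in increasing order: [-0.7016, 5.7016].


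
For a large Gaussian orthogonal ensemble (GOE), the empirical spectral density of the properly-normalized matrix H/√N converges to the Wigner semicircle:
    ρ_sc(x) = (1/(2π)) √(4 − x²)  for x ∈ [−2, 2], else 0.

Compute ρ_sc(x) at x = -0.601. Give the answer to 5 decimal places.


ρ_sc(x) = (1/(2π)) √(4 − x²). With x = -0.601:
  4 − x² = 4 − (-0.601)² = 4 − 0.361201 = 3.638799.
  √(4 − x²) = 1.907564.
  1/(2π) = 0.159155.
  ρ_sc(-0.601) = 0.159155 · 1.907564 = 0.303598.

Rounded to 5 decimal places: ρ_sc(-0.601) ≈ 0.30360.


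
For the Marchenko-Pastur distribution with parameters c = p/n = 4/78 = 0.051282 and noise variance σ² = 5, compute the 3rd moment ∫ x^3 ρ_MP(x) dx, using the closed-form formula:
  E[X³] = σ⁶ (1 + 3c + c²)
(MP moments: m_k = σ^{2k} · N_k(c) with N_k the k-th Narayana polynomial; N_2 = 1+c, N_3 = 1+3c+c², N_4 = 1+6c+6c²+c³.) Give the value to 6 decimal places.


E[X³] = σ⁶ (1 + 3c + c²) (third MP moment). With σ² = 5 (so σ⁶ = 125) and c = 4/78 = 0.051282: E[X³] = 125 · (1 + 3·0.051282 + (0.051282)²) = 125 · 1.156476.

So E[X^3] = 144.559500.


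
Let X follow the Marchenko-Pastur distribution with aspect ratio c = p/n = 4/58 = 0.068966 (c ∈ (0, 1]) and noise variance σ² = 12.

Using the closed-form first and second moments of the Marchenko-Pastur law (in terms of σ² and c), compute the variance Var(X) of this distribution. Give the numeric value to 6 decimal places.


Recall the MP moments m_1 = E[X] = σ² and m_2 = E[X²] = σ⁴ (1 + c).
m_1 = E[X] = σ² = 12, so m_1² = 144.
m_2 = E[X²] = σ⁴ (1 + c) = 144 · (1 + 0.068966) = 144 · 1.068966 = 153.931034.
(Note m_2 − m_1² simplifies to c · σ⁴ = 0.068966 · 144.)

Var(X) = m_2 − m_1² = 153.931034 − 144 = 9.931034.
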